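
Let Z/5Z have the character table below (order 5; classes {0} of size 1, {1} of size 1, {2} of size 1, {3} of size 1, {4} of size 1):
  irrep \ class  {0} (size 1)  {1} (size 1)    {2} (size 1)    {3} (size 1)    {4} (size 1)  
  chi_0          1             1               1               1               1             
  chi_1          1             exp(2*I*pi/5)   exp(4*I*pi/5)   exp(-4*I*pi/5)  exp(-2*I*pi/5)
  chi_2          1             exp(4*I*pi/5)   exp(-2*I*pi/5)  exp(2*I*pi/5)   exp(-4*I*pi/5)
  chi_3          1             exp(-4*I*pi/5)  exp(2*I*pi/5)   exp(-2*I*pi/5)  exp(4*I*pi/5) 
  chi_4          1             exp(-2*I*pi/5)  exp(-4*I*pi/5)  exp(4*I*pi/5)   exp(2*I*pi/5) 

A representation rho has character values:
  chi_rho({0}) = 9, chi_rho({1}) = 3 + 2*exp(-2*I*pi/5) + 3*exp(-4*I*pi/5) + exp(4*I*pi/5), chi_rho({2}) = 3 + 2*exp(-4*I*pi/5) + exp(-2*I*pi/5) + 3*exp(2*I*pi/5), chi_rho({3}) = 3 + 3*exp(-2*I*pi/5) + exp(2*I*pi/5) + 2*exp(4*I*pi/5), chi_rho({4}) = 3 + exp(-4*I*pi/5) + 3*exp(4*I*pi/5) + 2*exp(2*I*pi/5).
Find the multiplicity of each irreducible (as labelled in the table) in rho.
Multiplicities: chi_0: 3, chi_1: 0, chi_2: 1, chi_3: 3, chi_4: 2.

Justification: Use <chi_rho, chi> = (1/|G|) sum_C |C| * chi_rho(C) * conj(chi(C)) with |G| = 5 for each irreducible chi in the table:
  <chi_rho, chi_0> = (1/5)[1*(9)*conj(1) + 1*(3 + 2*exp(-2*I*pi/5) + 3*exp(-4*I*pi/5) + exp(4*I*pi/5))*conj(1) + 1*(3 + 2*exp(-4*I*pi/5) + exp(-2*I*pi/5) + 3*exp(2*I*pi/5))*conj(1) + 1*(3 + 3*exp(-2*I*pi/5) + exp(2*I*pi/5) + 2*exp(4*I*pi/5))*conj(1) + 1*(3 + exp(-4*I*pi/5) + 3*exp(4*I*pi/5) + 2*exp(2*I*pi/5))*conj(1)]
      = (1/5)[(9) + (3 + 2*exp(-2*I*pi/5) + 3*exp(-4*I*pi/5) + exp(4*I*pi/5)) + (3 + 2*exp(-4*I*pi/5) + exp(-2*I*pi/5) + 3*exp(2*I*pi/5)) + (3 + 3*exp(-2*I*pi/5) + exp(2*I*pi/5) + 2*exp(4*I*pi/5)) + (3 + exp(-4*I*pi/5) + 3*exp(4*I*pi/5) + 2*exp(2*I*pi/5))] = 15/5 = 3
  <chi_rho, chi_1> = (1/5)[1*(9)*conj(1) + 1*(3 + 2*exp(-2*I*pi/5) + 3*exp(-4*I*pi/5) + exp(4*I*pi/5))*conj(exp(2*I*pi/5)) + 1*(3 + 2*exp(-4*I*pi/5) + exp(-2*I*pi/5) + 3*exp(2*I*pi/5))*conj(exp(4*I*pi/5)) + 1*(3 + 3*exp(-2*I*pi/5) + exp(2*I*pi/5) + 2*exp(4*I*pi/5))*conj(exp(-4*I*pi/5)) + 1*(3 + exp(-4*I*pi/5) + 3*exp(4*I*pi/5) + 2*exp(2*I*pi/5))*conj(exp(-2*I*pi/5))]
      = (1/5)[(9) + (3*exp(-2*I*pi/5) + 2*exp(-4*I*pi/5) + exp(2*I*pi/5) + 3*exp(4*I*pi/5)) + (3*exp(-2*I*pi/5) + 3*exp(-4*I*pi/5) + exp(4*I*pi/5) + 2*exp(2*I*pi/5)) + (2*exp(-2*I*pi/5) + exp(-4*I*pi/5) + 3*exp(4*I*pi/5) + 3*exp(2*I*pi/5)) + (3*exp(-4*I*pi/5) + exp(-2*I*pi/5) + 2*exp(4*I*pi/5) + 3*exp(2*I*pi/5))] = 0/5 = 0
  <chi_rho, chi_2> = (1/5)[1*(9)*conj(1) + 1*(3 + 2*exp(-2*I*pi/5) + 3*exp(-4*I*pi/5) + exp(4*I*pi/5))*conj(exp(4*I*pi/5)) + 1*(3 + 2*exp(-4*I*pi/5) + exp(-2*I*pi/5) + 3*exp(2*I*pi/5))*conj(exp(-2*I*pi/5)) + 1*(3 + 3*exp(-2*I*pi/5) + exp(2*I*pi/5) + 2*exp(4*I*pi/5))*conj(exp(2*I*pi/5)) + 1*(3 + exp(-4*I*pi/5) + 3*exp(4*I*pi/5) + 2*exp(2*I*pi/5))*conj(exp(-4*I*pi/5))]
      = (1/5)[(9) + (1 + 3*exp(-4*I*pi/5) + 2*exp(4*I*pi/5) + 3*exp(2*I*pi/5)) + (1 + 2*exp(-2*I*pi/5) + 3*exp(4*I*pi/5) + 3*exp(2*I*pi/5)) + (1 + 3*exp(-2*I*pi/5) + 3*exp(-4*I*pi/5) + 2*exp(2*I*pi/5)) + (1 + 3*exp(-2*I*pi/5) + 2*exp(-4*I*pi/5) + 3*exp(4*I*pi/5))] = 5/5 = 1
  <chi_rho, chi_3> = (1/5)[1*(9)*conj(1) + 1*(3 + 2*exp(-2*I*pi/5) + 3*exp(-4*I*pi/5) + exp(4*I*pi/5))*conj(exp(-4*I*pi/5)) + 1*(3 + 2*exp(-4*I*pi/5) + exp(-2*I*pi/5) + 3*exp(2*I*pi/5))*conj(exp(2*I*pi/5)) + 1*(3 + 3*exp(-2*I*pi/5) + exp(2*I*pi/5) + 2*exp(4*I*pi/5))*conj(exp(-2*I*pi/5)) + 1*(3 + exp(-4*I*pi/5) + 3*exp(4*I*pi/5) + 2*exp(2*I*pi/5))*conj(exp(4*I*pi/5))]
      = (1/5)[(9) + (3 + exp(-2*I*pi/5) + 3*exp(4*I*pi/5) + 2*exp(2*I*pi/5)) + (3 + 3*exp(-2*I*pi/5) + exp(-4*I*pi/5) + 2*exp(4*I*pi/5)) + (3 + 2*exp(-4*I*pi/5) + exp(4*I*pi/5) + 3*exp(2*I*pi/5)) + (3 + 2*exp(-2*I*pi/5) + 3*exp(-4*I*pi/5) + exp(2*I*pi/5))] = 15/5 = 3
  <chi_rho, chi_4> = (1/5)[1*(9)*conj(1) + 1*(3 + 2*exp(-2*I*pi/5) + 3*exp(-4*I*pi/5) + exp(4*I*pi/5))*conj(exp(-2*I*pi/5)) + 1*(3 + 2*exp(-4*I*pi/5) + exp(-2*I*pi/5) + 3*exp(2*I*pi/5))*conj(exp(-4*I*pi/5)) + 1*(3 + 3*exp(-2*I*pi/5) + exp(2*I*pi/5) + 2*exp(4*I*pi/5))*conj(exp(4*I*pi/5)) + 1*(3 + exp(-4*I*pi/5) + 3*exp(4*I*pi/5) + 2*exp(2*I*pi/5))*conj(exp(2*I*pi/5))]
      = (1/5)[(9) + (2 + 3*exp(-2*I*pi/5) + exp(-4*I*pi/5) + 3*exp(2*I*pi/5)) + (2 + 3*exp(-4*I*pi/5) + exp(2*I*pi/5) + 3*exp(4*I*pi/5)) + (2 + 3*exp(-4*I*pi/5) + exp(-2*I*pi/5) + 3*exp(4*I*pi/5)) + (2 + 3*exp(-2*I*pi/5) + exp(4*I*pi/5) + 3*exp(2*I*pi/5))] = 10/5 = 2
(Exp terms are combined using exp(i*s)*conj(exp(i*t)) = exp(i*(s-t)), and sums of them are collapsed using the identity that for every m > 1 the m distinct m-th roots of unity sum to 0, e.g. 1 + exp(2*I*pi/3) + exp(-2*I*pi/3) = 0.)
Dimension check: dim(rho) = sum (mult * dim) = 3*1 + 0*1 + 1*1 + 3*1 + 2*1 = 9 = chi_rho(e) = 9.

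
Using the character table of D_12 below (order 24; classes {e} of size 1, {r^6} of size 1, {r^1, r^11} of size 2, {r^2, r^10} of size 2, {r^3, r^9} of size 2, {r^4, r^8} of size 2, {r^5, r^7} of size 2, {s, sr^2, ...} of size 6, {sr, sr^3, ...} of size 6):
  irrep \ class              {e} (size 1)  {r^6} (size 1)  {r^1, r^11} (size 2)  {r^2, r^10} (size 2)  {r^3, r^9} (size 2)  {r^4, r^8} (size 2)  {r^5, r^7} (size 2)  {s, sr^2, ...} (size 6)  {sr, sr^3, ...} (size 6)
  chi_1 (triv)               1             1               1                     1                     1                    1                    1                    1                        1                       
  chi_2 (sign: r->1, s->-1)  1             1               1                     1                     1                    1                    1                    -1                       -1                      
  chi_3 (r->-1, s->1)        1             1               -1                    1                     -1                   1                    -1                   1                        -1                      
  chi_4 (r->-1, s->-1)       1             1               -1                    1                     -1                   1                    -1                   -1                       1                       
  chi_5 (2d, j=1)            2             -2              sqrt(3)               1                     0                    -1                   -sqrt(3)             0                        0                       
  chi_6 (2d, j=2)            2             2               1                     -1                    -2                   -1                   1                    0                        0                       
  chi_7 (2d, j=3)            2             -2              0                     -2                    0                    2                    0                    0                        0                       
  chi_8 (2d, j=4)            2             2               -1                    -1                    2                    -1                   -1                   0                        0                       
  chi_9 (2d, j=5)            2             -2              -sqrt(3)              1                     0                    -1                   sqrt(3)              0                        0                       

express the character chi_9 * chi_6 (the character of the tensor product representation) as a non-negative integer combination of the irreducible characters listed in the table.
chi_9 tensor chi_6 = chi_7 + chi_9 (all other irreducibles have multiplicity 0).

Argument: The character of a tensor product is the pointwise product (chi_9 * chi_6)(C) = chi_9(C) * chi_6(C):
  {e}: (2)*(2), {r^6}: (-2)*(2), {r^1, r^11}: (-sqrt(3))*(1), {r^2, r^10}: (1)*(-1), {r^3, r^9}: (0)*(-2), {r^4, r^8}: (-1)*(-1), {r^5, r^7}: (sqrt(3))*(1), {s, sr^2, ...}: (0)*(0), {sr, sr^3, ...}: (0)*(0)
so (chi_9 * chi_6) takes values
  {e} -> 4, {r^6} -> -4, {r^1, r^11} -> -sqrt(3), {r^2, r^10} -> -1, {r^3, r^9} -> 0, {r^4, r^8} -> 1, {r^5, r^7} -> sqrt(3), {s, sr^2, ...} -> 0, {sr, sr^3, ...} -> 0.
Now take the inner product of this character with each irreducible chi from the table, <chi_9*chi_6, chi> = (1/24) sum_C |C| (chi_9*chi_6)(C) conj(chi(C)):
  <chi_9*chi_6, chi_1> = (1/24)[1*(4)*conj(1) + 1*(-4)*conj(1) + 2*(-sqrt(3))*conj(1) + 2*(-1)*conj(1) + 2*(0)*conj(1) + 2*(1)*conj(1) + 2*(sqrt(3))*conj(1) + 6*(0)*conj(1) + 6*(0)*conj(1)]
      = (1/24)[(4) + (-4) + (-2*sqrt(3)) + (-2) + (0) + (2) + (2*sqrt(3)) + (0) + (0)] = 0/24 = 0
  <chi_9*chi_6, chi_2> = (1/24)[1*(4)*conj(1) + 1*(-4)*conj(1) + 2*(-sqrt(3))*conj(1) + 2*(-1)*conj(1) + 2*(0)*conj(1) + 2*(1)*conj(1) + 2*(sqrt(3))*conj(1) + 6*(0)*conj(-1) + 6*(0)*conj(-1)]
      = (1/24)[(4) + (-4) + (-2*sqrt(3)) + (-2) + (0) + (2) + (2*sqrt(3)) + (0) + (0)] = 0/24 = 0
  <chi_9*chi_6, chi_3> = (1/24)[1*(4)*conj(1) + 1*(-4)*conj(1) + 2*(-sqrt(3))*conj(-1) + 2*(-1)*conj(1) + 2*(0)*conj(-1) + 2*(1)*conj(1) + 2*(sqrt(3))*conj(-1) + 6*(0)*conj(1) + 6*(0)*conj(-1)]
      = (1/24)[(4) + (-4) + (2*sqrt(3)) + (-2) + (0) + (2) + (-2*sqrt(3)) + (0) + (0)] = 0/24 = 0
  <chi_9*chi_6, chi_4> = (1/24)[1*(4)*conj(1) + 1*(-4)*conj(1) + 2*(-sqrt(3))*conj(-1) + 2*(-1)*conj(1) + 2*(0)*conj(-1) + 2*(1)*conj(1) + 2*(sqrt(3))*conj(-1) + 6*(0)*conj(-1) + 6*(0)*conj(1)]
      = (1/24)[(4) + (-4) + (2*sqrt(3)) + (-2) + (0) + (2) + (-2*sqrt(3)) + (0) + (0)] = 0/24 = 0
  <chi_9*chi_6, chi_5> = (1/24)[1*(4)*conj(2) + 1*(-4)*conj(-2) + 2*(-sqrt(3))*conj(sqrt(3)) + 2*(-1)*conj(1) + 2*(0)*conj(0) + 2*(1)*conj(-1) + 2*(sqrt(3))*conj(-sqrt(3)) + 6*(0)*conj(0) + 6*(0)*conj(0)]
      = (1/24)[(8) + (8) + (-6) + (-2) + (0) + (-2) + (-6) + (0) + (0)] = 0/24 = 0
  <chi_9*chi_6, chi_6> = (1/24)[1*(4)*conj(2) + 1*(-4)*conj(2) + 2*(-sqrt(3))*conj(1) + 2*(-1)*conj(-1) + 2*(0)*conj(-2) + 2*(1)*conj(-1) + 2*(sqrt(3))*conj(1) + 6*(0)*conj(0) + 6*(0)*conj(0)]
      = (1/24)[(8) + (-8) + (-2*sqrt(3)) + (2) + (0) + (-2) + (2*sqrt(3)) + (0) + (0)] = 0/24 = 0
  <chi_9*chi_6, chi_7> = (1/24)[1*(4)*conj(2) + 1*(-4)*conj(-2) + 2*(-sqrt(3))*conj(0) + 2*(-1)*conj(-2) + 2*(0)*conj(0) + 2*(1)*conj(2) + 2*(sqrt(3))*conj(0) + 6*(0)*conj(0) + 6*(0)*conj(0)]
      = (1/24)[(8) + (8) + (0) + (4) + (0) + (4) + (0) + (0) + (0)] = 24/24 = 1
  <chi_9*chi_6, chi_8> = (1/24)[1*(4)*conj(2) + 1*(-4)*conj(2) + 2*(-sqrt(3))*conj(-1) + 2*(-1)*conj(-1) + 2*(0)*conj(2) + 2*(1)*conj(-1) + 2*(sqrt(3))*conj(-1) + 6*(0)*conj(0) + 6*(0)*conj(0)]
      = (1/24)[(8) + (-8) + (2*sqrt(3)) + (2) + (0) + (-2) + (-2*sqrt(3)) + (0) + (0)] = 0/24 = 0
  <chi_9*chi_6, chi_9> = (1/24)[1*(4)*conj(2) + 1*(-4)*conj(-2) + 2*(-sqrt(3))*conj(-sqrt(3)) + 2*(-1)*conj(1) + 2*(0)*conj(0) + 2*(1)*conj(-1) + 2*(sqrt(3))*conj(sqrt(3)) + 6*(0)*conj(0) + 6*(0)*conj(0)]
      = (1/24)[(8) + (8) + (6) + (-2) + (0) + (-2) + (6) + (0) + (0)] = 24/24 = 1
Hence the multiplicities are chi_7: 1, chi_9: 1. Dimension check: dim(chi_9)*dim(chi_6) = 2*2 = 4 and sum (mult * dim) = 1*2 + 1*2 = 4.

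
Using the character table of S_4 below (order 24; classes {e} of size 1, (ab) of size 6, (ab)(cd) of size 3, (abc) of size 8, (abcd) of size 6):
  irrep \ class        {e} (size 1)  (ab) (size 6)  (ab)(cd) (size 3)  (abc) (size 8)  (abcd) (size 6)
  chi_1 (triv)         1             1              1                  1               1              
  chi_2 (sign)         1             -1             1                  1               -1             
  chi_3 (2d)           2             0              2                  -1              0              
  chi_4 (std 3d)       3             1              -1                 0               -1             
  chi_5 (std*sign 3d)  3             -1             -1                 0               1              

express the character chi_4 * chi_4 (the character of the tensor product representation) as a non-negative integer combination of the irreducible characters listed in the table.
chi_4 tensor chi_4 = chi_1 + chi_3 + chi_4 + chi_5 (all other irreducibles have multiplicity 0).

Derivation: The character of a tensor product is the pointwise product (chi_4 * chi_4)(C) = chi_4(C) * chi_4(C):
  {e}: (3)*(3), (ab): (1)*(1), (ab)(cd): (-1)*(-1), (abc): (0)*(0), (abcd): (-1)*(-1)
so (chi_4 * chi_4) takes values
  {e} -> 9, (ab) -> 1, (ab)(cd) -> 1, (abc) -> 0, (abcd) -> 1.
Now take the inner product of this character with each irreducible chi from the table, <chi_4*chi_4, chi> = (1/24) sum_C |C| (chi_4*chi_4)(C) conj(chi(C)):
  <chi_4*chi_4, chi_1> = (1/24)[1*(9)*conj(1) + 6*(1)*conj(1) + 3*(1)*conj(1) + 8*(0)*conj(1) + 6*(1)*conj(1)]
      = (1/24)[(9) + (6) + (3) + (0) + (6)] = 24/24 = 1
  <chi_4*chi_4, chi_2> = (1/24)[1*(9)*conj(1) + 6*(1)*conj(-1) + 3*(1)*conj(1) + 8*(0)*conj(1) + 6*(1)*conj(-1)]
      = (1/24)[(9) + (-6) + (3) + (0) + (-6)] = 0/24 = 0
  <chi_4*chi_4, chi_3> = (1/24)[1*(9)*conj(2) + 6*(1)*conj(0) + 3*(1)*conj(2) + 8*(0)*conj(-1) + 6*(1)*conj(0)]
      = (1/24)[(18) + (0) + (6) + (0) + (0)] = 24/24 = 1
  <chi_4*chi_4, chi_4> = (1/24)[1*(9)*conj(3) + 6*(1)*conj(1) + 3*(1)*conj(-1) + 8*(0)*conj(0) + 6*(1)*conj(-1)]
      = (1/24)[(27) + (6) + (-3) + (0) + (-6)] = 24/24 = 1
  <chi_4*chi_4, chi_5> = (1/24)[1*(9)*conj(3) + 6*(1)*conj(-1) + 3*(1)*conj(-1) + 8*(0)*conj(0) + 6*(1)*conj(1)]
      = (1/24)[(27) + (-6) + (-3) + (0) + (6)] = 24/24 = 1
Hence the multiplicities are chi_1: 1, chi_3: 1, chi_4: 1, chi_5: 1. Dimension check: dim(chi_4)*dim(chi_4) = 3*3 = 9 and sum (mult * dim) = 1*1 + 1*2 + 1*3 + 1*3 = 9.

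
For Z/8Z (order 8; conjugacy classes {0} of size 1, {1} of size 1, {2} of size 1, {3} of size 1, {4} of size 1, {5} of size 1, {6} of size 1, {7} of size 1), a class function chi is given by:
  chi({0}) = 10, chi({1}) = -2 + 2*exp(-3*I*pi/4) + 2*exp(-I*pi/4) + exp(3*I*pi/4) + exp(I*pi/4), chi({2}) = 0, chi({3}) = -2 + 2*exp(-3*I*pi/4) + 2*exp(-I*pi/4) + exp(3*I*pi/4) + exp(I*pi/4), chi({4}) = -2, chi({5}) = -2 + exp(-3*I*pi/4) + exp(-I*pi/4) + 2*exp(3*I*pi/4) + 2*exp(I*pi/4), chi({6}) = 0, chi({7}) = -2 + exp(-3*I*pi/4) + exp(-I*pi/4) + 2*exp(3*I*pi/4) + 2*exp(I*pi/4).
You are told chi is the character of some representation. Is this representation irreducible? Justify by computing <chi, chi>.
Not irreducible (reducible): <chi, chi> = 16 > 1.

Details: <chi, chi> = (1/|G|) sum_C |C| * |chi(C)|^2 = (1/8)[1*|10|^2 + 1*|-2 + 2*exp(-3*I*pi/4) + 2*exp(-I*pi/4) + exp(3*I*pi/4) + exp(I*pi/4)|^2 + 1*|0|^2 + 1*|-2 + 2*exp(-3*I*pi/4) + 2*exp(-I*pi/4) + exp(3*I*pi/4) + exp(I*pi/4)|^2 + 1*|-2|^2 + 1*|-2 + exp(-3*I*pi/4) + exp(-I*pi/4) + 2*exp(3*I*pi/4) + 2*exp(I*pi/4)|^2 + 1*|0|^2 + 1*|-2 + exp(-3*I*pi/4) + exp(-I*pi/4) + 2*exp(3*I*pi/4) + 2*exp(I*pi/4)|^2]
  = (1/8)[(100) + (6) + (0) + (6) + (4) + (6) + (0) + (6)] = 128/8 = 16.
(Exp terms are combined using exp(i*s)*conj(exp(i*t)) = exp(i*(s-t)), and sums of them are collapsed using the identity that for every m > 1 the m distinct m-th roots of unity sum to 0, e.g. 1 + exp(2*I*pi/3) + exp(-2*I*pi/3) = 0.)
A character is irreducible iff <chi, chi> = 1, so this representation is reducible.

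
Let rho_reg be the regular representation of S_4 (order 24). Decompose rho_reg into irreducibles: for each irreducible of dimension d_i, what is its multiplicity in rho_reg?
Each irreducible V_i of dimension d_i appears with multiplicity d_i, i.e. rho_reg = (direct sum over all irreducibles V_i) d_i V_i. The irreducible dimensions for S_4 are 1, 1, 2, 3, 3: 2 irreducibles of dimension 1, each with multiplicity 1; 1 irreducible of dimension 2, with multiplicity 2; 2 irreducibles of dimension 3, each with multiplicity 3. Total dimension 2*1*1 + 1*2*2 + 2*3*3 = 24 = |G|.

Justification: General theorem: in the regular representation of a finite group G, each irreducible appears with multiplicity equal to its dimension. Check: dim(rho_reg) = sum d_i^2 = 1 + 1 + 4 + 9 + 9 = 24 = |G|.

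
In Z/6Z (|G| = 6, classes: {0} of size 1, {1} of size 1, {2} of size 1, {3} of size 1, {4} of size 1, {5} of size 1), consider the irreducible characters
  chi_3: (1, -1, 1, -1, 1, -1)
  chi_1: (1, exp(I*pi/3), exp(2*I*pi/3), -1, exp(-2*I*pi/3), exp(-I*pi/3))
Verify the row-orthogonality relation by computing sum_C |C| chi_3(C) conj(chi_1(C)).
Sum = 0; so <chi_3, chi_1> = 0 (distinct irreducibles are orthogonal).

Reasoning: Compute term by term over conjugacy classes (|C| * chi_3(C) * conj(chi_1(C))):
  1*(1)*conj(1) + 1*(-1)*conj(exp(I*pi/3)) + 1*(1)*conj(exp(2*I*pi/3)) + 1*(-1)*conj(-1) + 1*(1)*conj(exp(-2*I*pi/3)) + 1*(-1)*conj(exp(-I*pi/3))
  = (1) + (-exp(-I*pi/3)) + (exp(-2*I*pi/3)) + (1) + (exp(2*I*pi/3)) + (-exp(I*pi/3))
  = 0.
(Exp terms are combined using exp(i*s)*conj(exp(i*t)) = exp(i*(s-t)), and sums of them are collapsed using the identity that for every m > 1 the m distinct m-th roots of unity sum to 0, e.g. 1 + exp(2*I*pi/3) + exp(-2*I*pi/3) = 0.)
Dividing by |G| = 6 gives 0/6 = 0, matching the row-orthogonality relation <chi_3, chi_1> = [chi_3 = chi_1].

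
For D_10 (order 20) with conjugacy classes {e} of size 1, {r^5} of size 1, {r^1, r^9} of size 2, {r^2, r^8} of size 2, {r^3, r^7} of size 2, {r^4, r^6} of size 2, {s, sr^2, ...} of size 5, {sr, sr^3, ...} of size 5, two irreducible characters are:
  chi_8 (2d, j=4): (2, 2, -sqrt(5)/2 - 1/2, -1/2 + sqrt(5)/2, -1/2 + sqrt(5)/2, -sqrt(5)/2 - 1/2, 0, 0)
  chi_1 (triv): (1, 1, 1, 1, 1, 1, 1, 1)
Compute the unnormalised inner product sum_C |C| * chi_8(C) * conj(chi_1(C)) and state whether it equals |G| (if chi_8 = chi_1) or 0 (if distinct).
Sum = 0; so <chi_8, chi_1> = 0 (distinct irreducibles are orthogonal).

Justification: Compute term by term over conjugacy classes (|C| * chi_8(C) * conj(chi_1(C))):
  1*(2)*conj(1) + 1*(2)*conj(1) + 2*(-sqrt(5)/2 - 1/2)*conj(1) + 2*(-1/2 + sqrt(5)/2)*conj(1) + 2*(-1/2 + sqrt(5)/2)*conj(1) + 2*(-sqrt(5)/2 - 1/2)*conj(1) + 5*(0)*conj(1) + 5*(0)*conj(1)
  = (2) + (2) + (-sqrt(5) - 1) + (-1 + sqrt(5)) + (-1 + sqrt(5)) + (-sqrt(5) - 1) + (0) + (0)
  = 0.
Dividing by |G| = 20 gives 0/20 = 0, matching the row-orthogonality relation <chi_8, chi_1> = [chi_8 = chi_1].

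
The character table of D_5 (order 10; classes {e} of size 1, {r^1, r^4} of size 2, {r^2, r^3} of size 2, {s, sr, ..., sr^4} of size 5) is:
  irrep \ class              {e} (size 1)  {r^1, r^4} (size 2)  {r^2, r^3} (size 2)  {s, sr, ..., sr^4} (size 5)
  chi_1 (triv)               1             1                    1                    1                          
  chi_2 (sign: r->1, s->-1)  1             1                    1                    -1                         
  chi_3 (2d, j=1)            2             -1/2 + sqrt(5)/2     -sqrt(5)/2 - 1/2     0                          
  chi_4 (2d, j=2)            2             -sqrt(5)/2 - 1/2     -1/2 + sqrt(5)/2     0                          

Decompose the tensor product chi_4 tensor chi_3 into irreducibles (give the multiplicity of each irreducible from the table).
chi_4 tensor chi_3 = chi_3 + chi_4 (all other irreducibles have multiplicity 0).

Explanation: The character of a tensor product is the pointwise product (chi_4 * chi_3)(C) = chi_4(C) * chi_3(C):
  {e}: (2)*(2), {r^1, r^4}: (-sqrt(5)/2 - 1/2)*(-1/2 + sqrt(5)/2), {r^2, r^3}: (-1/2 + sqrt(5)/2)*(-sqrt(5)/2 - 1/2), {s, sr, ..., sr^4}: (0)*(0)
so (chi_4 * chi_3) takes values
  {e} -> 4, {r^1, r^4} -> -1, {r^2, r^3} -> -1, {s, sr, ..., sr^4} -> 0.
Now take the inner product of this character with each irreducible chi from the table, <chi_4*chi_3, chi> = (1/10) sum_C |C| (chi_4*chi_3)(C) conj(chi(C)):
  <chi_4*chi_3, chi_1> = (1/10)[1*(4)*conj(1) + 2*(-1)*conj(1) + 2*(-1)*conj(1) + 5*(0)*conj(1)]
      = (1/10)[(4) + (-2) + (-2) + (0)] = 0/10 = 0
  <chi_4*chi_3, chi_2> = (1/10)[1*(4)*conj(1) + 2*(-1)*conj(1) + 2*(-1)*conj(1) + 5*(0)*conj(-1)]
      = (1/10)[(4) + (-2) + (-2) + (0)] = 0/10 = 0
  <chi_4*chi_3, chi_3> = (1/10)[1*(4)*conj(2) + 2*(-1)*conj(-1/2 + sqrt(5)/2) + 2*(-1)*conj(-sqrt(5)/2 - 1/2) + 5*(0)*conj(0)]
      = (1/10)[(8) + (1 - sqrt(5)) + (1 + sqrt(5)) + (0)] = 10/10 = 1
  <chi_4*chi_3, chi_4> = (1/10)[1*(4)*conj(2) + 2*(-1)*conj(-sqrt(5)/2 - 1/2) + 2*(-1)*conj(-1/2 + sqrt(5)/2) + 5*(0)*conj(0)]
      = (1/10)[(8) + (1 + sqrt(5)) + (1 - sqrt(5)) + (0)] = 10/10 = 1
Hence the multiplicities are chi_3: 1, chi_4: 1. Dimension check: dim(chi_4)*dim(chi_3) = 2*2 = 4 and sum (mult * dim) = 1*2 + 1*2 = 4.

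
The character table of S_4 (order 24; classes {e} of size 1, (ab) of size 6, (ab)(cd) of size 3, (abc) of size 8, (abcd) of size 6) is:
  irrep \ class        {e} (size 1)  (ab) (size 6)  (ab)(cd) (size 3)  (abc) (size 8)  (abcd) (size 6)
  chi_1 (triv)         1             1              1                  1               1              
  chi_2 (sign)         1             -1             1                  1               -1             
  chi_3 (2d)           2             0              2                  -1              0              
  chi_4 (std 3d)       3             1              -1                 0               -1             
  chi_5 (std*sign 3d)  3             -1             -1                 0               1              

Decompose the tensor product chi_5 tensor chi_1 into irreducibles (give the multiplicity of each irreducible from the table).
chi_5 tensor chi_1 = chi_5 (all other irreducibles have multiplicity 0).

Proof sketch: The character of a tensor product is the pointwise product (chi_5 * chi_1)(C) = chi_5(C) * chi_1(C):
  {e}: (3)*(1), (ab): (-1)*(1), (ab)(cd): (-1)*(1), (abc): (0)*(1), (abcd): (1)*(1)
so (chi_5 * chi_1) takes values
  {e} -> 3, (ab) -> -1, (ab)(cd) -> -1, (abc) -> 0, (abcd) -> 1.
Now take the inner product of this character with each irreducible chi from the table, <chi_5*chi_1, chi> = (1/24) sum_C |C| (chi_5*chi_1)(C) conj(chi(C)):
  <chi_5*chi_1, chi_1> = (1/24)[1*(3)*conj(1) + 6*(-1)*conj(1) + 3*(-1)*conj(1) + 8*(0)*conj(1) + 6*(1)*conj(1)]
      = (1/24)[(3) + (-6) + (-3) + (0) + (6)] = 0/24 = 0
  <chi_5*chi_1, chi_2> = (1/24)[1*(3)*conj(1) + 6*(-1)*conj(-1) + 3*(-1)*conj(1) + 8*(0)*conj(1) + 6*(1)*conj(-1)]
      = (1/24)[(3) + (6) + (-3) + (0) + (-6)] = 0/24 = 0
  <chi_5*chi_1, chi_3> = (1/24)[1*(3)*conj(2) + 6*(-1)*conj(0) + 3*(-1)*conj(2) + 8*(0)*conj(-1) + 6*(1)*conj(0)]
      = (1/24)[(6) + (0) + (-6) + (0) + (0)] = 0/24 = 0
  <chi_5*chi_1, chi_4> = (1/24)[1*(3)*conj(3) + 6*(-1)*conj(1) + 3*(-1)*conj(-1) + 8*(0)*conj(0) + 6*(1)*conj(-1)]
      = (1/24)[(9) + (-6) + (3) + (0) + (-6)] = 0/24 = 0
  <chi_5*chi_1, chi_5> = (1/24)[1*(3)*conj(3) + 6*(-1)*conj(-1) + 3*(-1)*conj(-1) + 8*(0)*conj(0) + 6*(1)*conj(1)]
      = (1/24)[(9) + (6) + (3) + (0) + (6)] = 24/24 = 1
Hence the multiplicities are chi_5: 1. Dimension check: dim(chi_5)*dim(chi_1) = 3*1 = 3 and sum (mult * dim) = 1*3 = 3.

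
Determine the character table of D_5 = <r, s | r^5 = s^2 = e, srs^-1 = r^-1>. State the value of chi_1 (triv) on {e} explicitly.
Conjugacy classes: {e} of size 1, {r^1, r^4} of size 2, {r^2, r^3} of size 2, {s, sr, ..., sr^4} of size 5.
Character table:
  irrep \ class              {e} (size 1)  {r^1, r^4} (size 2)  {r^2, r^3} (size 2)  {s, sr, ..., sr^4} (size 5)
  chi_1 (triv)               1             1                    1                    1                          
  chi_2 (sign: r->1, s->-1)  1             1                    1                    -1                         
  chi_3 (2d, j=1)            2             -1/2 + sqrt(5)/2     -sqrt(5)/2 - 1/2     0                          
  chi_4 (2d, j=2)            2             -sqrt(5)/2 - 1/2     -1/2 + sqrt(5)/2     0                          

Spot check: chi_1 (triv) on {e} = 1.

Reasoning: D_5 has order 2*5 = 10 with 4 conjugacy classes, hence 4 irreducibles. Sum of squared dims 1 + 1 + 4 + 4 = 10 = |G|. Linear characters come from the abelianisation; the 2-dimensional irreps have character r^k -> 2*cos(2*pi*j*k/5), reflections -> 0.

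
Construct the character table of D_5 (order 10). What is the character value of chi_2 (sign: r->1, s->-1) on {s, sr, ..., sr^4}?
Conjugacy classes: {e} of size 1, {r^1, r^4} of size 2, {r^2, r^3} of size 2, {s, sr, ..., sr^4} of size 5.
Character table:
  irrep \ class              {e} (size 1)  {r^1, r^4} (size 2)  {r^2, r^3} (size 2)  {s, sr, ..., sr^4} (size 5)
  chi_1 (triv)               1             1                    1                    1                          
  chi_2 (sign: r->1, s->-1)  1             1                    1                    -1                         
  chi_3 (2d, j=1)            2             -1/2 + sqrt(5)/2     -sqrt(5)/2 - 1/2     0                          
  chi_4 (2d, j=2)            2             -sqrt(5)/2 - 1/2     -1/2 + sqrt(5)/2     0                          

Spot check: chi_2 (sign: r->1, s->-1) on {s, sr, ..., sr^4} = -1.

Derivation: D_5 has order 2*5 = 10 with 4 conjugacy classes, hence 4 irreducibles. Sum of squared dims 1 + 1 + 4 + 4 = 10 = |G|. Linear characters come from the abelianisation; the 2-dimensional irreps have character r^k -> 2*cos(2*pi*j*k/5), reflections -> 0.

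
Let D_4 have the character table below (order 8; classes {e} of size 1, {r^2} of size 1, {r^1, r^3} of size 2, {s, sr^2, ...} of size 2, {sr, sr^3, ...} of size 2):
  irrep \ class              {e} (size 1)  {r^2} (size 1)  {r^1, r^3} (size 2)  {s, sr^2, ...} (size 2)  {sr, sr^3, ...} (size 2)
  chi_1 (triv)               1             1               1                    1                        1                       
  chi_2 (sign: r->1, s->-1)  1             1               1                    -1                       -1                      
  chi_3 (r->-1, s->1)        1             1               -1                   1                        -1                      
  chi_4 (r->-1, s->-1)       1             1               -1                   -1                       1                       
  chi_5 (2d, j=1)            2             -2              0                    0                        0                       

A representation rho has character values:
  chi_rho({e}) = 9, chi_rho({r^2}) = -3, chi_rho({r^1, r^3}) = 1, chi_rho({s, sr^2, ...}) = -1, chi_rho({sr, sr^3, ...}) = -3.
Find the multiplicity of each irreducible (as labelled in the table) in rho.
Multiplicities: chi_1: 0, chi_2: 2, chi_3: 1, chi_4: 0, chi_5: 3.

Proof sketch: Use <chi_rho, chi> = (1/|G|) sum_C |C| * chi_rho(C) * conj(chi(C)) with |G| = 8 for each irreducible chi in the table:
  <chi_rho, chi_1> = (1/8)[1*(9)*conj(1) + 1*(-3)*conj(1) + 2*(1)*conj(1) + 2*(-1)*conj(1) + 2*(-3)*conj(1)]
      = (1/8)[(9) + (-3) + (2) + (-2) + (-6)] = 0/8 = 0
  <chi_rho, chi_2> = (1/8)[1*(9)*conj(1) + 1*(-3)*conj(1) + 2*(1)*conj(1) + 2*(-1)*conj(-1) + 2*(-3)*conj(-1)]
      = (1/8)[(9) + (-3) + (2) + (2) + (6)] = 16/8 = 2
  <chi_rho, chi_3> = (1/8)[1*(9)*conj(1) + 1*(-3)*conj(1) + 2*(1)*conj(-1) + 2*(-1)*conj(1) + 2*(-3)*conj(-1)]
      = (1/8)[(9) + (-3) + (-2) + (-2) + (6)] = 8/8 = 1
  <chi_rho, chi_4> = (1/8)[1*(9)*conj(1) + 1*(-3)*conj(1) + 2*(1)*conj(-1) + 2*(-1)*conj(-1) + 2*(-3)*conj(1)]
      = (1/8)[(9) + (-3) + (-2) + (2) + (-6)] = 0/8 = 0
  <chi_rho, chi_5> = (1/8)[1*(9)*conj(2) + 1*(-3)*conj(-2) + 2*(1)*conj(0) + 2*(-1)*conj(0) + 2*(-3)*conj(0)]
      = (1/8)[(18) + (6) + (0) + (0) + (0)] = 24/8 = 3
Dimension check: dim(rho) = sum (mult * dim) = 0*1 + 2*1 + 1*1 + 0*1 + 3*2 = 9 = chi_rho(e) = 9.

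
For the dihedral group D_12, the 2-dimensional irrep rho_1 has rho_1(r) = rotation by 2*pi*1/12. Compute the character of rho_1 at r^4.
chi_{rho_1}(r^4) = 2*cos(2*pi*1*4/12) = -1

Solution. rho_1(r^4) is rotation by angle 2*pi*1*4/12, whose trace is 2*cos(2*pi*1*4/12) = -1.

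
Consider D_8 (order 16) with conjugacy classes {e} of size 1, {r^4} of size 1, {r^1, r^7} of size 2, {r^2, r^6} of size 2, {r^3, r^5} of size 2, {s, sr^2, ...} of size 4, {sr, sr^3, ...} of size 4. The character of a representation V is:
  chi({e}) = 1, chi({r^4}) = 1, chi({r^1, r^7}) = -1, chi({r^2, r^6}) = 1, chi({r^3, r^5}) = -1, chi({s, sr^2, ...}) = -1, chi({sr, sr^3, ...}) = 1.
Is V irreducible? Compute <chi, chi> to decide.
Irreducible: <chi, chi> = 1.

Why: <chi, chi> = (1/|G|) sum_C |C| * |chi(C)|^2 = (1/16)[1*|1|^2 + 1*|1|^2 + 2*|-1|^2 + 2*|1|^2 + 2*|-1|^2 + 4*|-1|^2 + 4*|1|^2]
  = (1/16)[(1) + (1) + (2) + (2) + (2) + (4) + (4)] = 16/16 = 1.
A character is irreducible iff <chi, chi> = 1, so this representation is irreducible.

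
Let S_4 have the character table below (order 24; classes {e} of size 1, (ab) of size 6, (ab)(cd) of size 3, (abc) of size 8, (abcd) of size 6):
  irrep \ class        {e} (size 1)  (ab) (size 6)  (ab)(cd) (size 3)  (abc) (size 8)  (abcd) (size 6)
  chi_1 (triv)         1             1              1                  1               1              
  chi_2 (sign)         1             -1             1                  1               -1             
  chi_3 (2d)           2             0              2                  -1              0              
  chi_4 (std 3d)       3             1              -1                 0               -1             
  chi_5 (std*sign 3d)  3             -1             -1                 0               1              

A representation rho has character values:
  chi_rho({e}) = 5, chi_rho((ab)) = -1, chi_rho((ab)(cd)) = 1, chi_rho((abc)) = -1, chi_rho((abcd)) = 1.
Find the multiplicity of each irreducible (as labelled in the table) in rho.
Multiplicities: chi_1: 0, chi_2: 0, chi_3: 1, chi_4: 0, chi_5: 1.

Details: Use <chi_rho, chi> = (1/|G|) sum_C |C| * chi_rho(C) * conj(chi(C)) with |G| = 24 for each irreducible chi in the table:
  <chi_rho, chi_1> = (1/24)[1*(5)*conj(1) + 6*(-1)*conj(1) + 3*(1)*conj(1) + 8*(-1)*conj(1) + 6*(1)*conj(1)]
      = (1/24)[(5) + (-6) + (3) + (-8) + (6)] = 0/24 = 0
  <chi_rho, chi_2> = (1/24)[1*(5)*conj(1) + 6*(-1)*conj(-1) + 3*(1)*conj(1) + 8*(-1)*conj(1) + 6*(1)*conj(-1)]
      = (1/24)[(5) + (6) + (3) + (-8) + (-6)] = 0/24 = 0
  <chi_rho, chi_3> = (1/24)[1*(5)*conj(2) + 6*(-1)*conj(0) + 3*(1)*conj(2) + 8*(-1)*conj(-1) + 6*(1)*conj(0)]
      = (1/24)[(10) + (0) + (6) + (8) + (0)] = 24/24 = 1
  <chi_rho, chi_4> = (1/24)[1*(5)*conj(3) + 6*(-1)*conj(1) + 3*(1)*conj(-1) + 8*(-1)*conj(0) + 6*(1)*conj(-1)]
      = (1/24)[(15) + (-6) + (-3) + (0) + (-6)] = 0/24 = 0
  <chi_rho, chi_5> = (1/24)[1*(5)*conj(3) + 6*(-1)*conj(-1) + 3*(1)*conj(-1) + 8*(-1)*conj(0) + 6*(1)*conj(1)]
      = (1/24)[(15) + (6) + (-3) + (0) + (6)] = 24/24 = 1
Dimension check: dim(rho) = sum (mult * dim) = 0*1 + 0*1 + 1*2 + 0*3 + 1*3 = 5 = chi_rho(e) = 5.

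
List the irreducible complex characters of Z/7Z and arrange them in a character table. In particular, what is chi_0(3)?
Character table of Z/7Z (irreps indexed chi_0,...,chi_6 with chi_k(m) = zeta_7^(k*m), zeta_7 = exp(2*pi*i/7)):
  irrep \ class  {0} (size 1)  {1} (size 1)    {2} (size 1)    {3} (size 1)    {4} (size 1)    {5} (size 1)    {6} (size 1)  
  chi_0          1             1               1               1               1               1               1             
  chi_1          1             exp(2*I*pi/7)   exp(4*I*pi/7)   exp(6*I*pi/7)   exp(-6*I*pi/7)  exp(-4*I*pi/7)  exp(-2*I*pi/7)
  chi_2          1             exp(4*I*pi/7)   exp(-6*I*pi/7)  exp(-2*I*pi/7)  exp(2*I*pi/7)   exp(6*I*pi/7)   exp(-4*I*pi/7)
  chi_3          1             exp(6*I*pi/7)   exp(-2*I*pi/7)  exp(4*I*pi/7)   exp(-4*I*pi/7)  exp(2*I*pi/7)   exp(-6*I*pi/7)
  chi_4          1             exp(-6*I*pi/7)  exp(2*I*pi/7)   exp(-4*I*pi/7)  exp(4*I*pi/7)   exp(-2*I*pi/7)  exp(6*I*pi/7) 
  chi_5          1             exp(-4*I*pi/7)  exp(6*I*pi/7)   exp(2*I*pi/7)   exp(-2*I*pi/7)  exp(-6*I*pi/7)  exp(4*I*pi/7) 
  chi_6          1             exp(-2*I*pi/7)  exp(-4*I*pi/7)  exp(-6*I*pi/7)  exp(6*I*pi/7)   exp(4*I*pi/7)   exp(2*I*pi/7) 

Spot check: chi_0(3) = zeta_7^(0*3) = zeta_7^0 = 1.

Justification: Z/7Z is abelian, so all 7 irreducible complex representations are 1-dimensional. They are given by chi_k(m) = zeta_7^(k*m) for k = 0,...,6. Row orthogonality: sum_m chi_k(m) conj(chi_l(m)) = 7 * [k = l].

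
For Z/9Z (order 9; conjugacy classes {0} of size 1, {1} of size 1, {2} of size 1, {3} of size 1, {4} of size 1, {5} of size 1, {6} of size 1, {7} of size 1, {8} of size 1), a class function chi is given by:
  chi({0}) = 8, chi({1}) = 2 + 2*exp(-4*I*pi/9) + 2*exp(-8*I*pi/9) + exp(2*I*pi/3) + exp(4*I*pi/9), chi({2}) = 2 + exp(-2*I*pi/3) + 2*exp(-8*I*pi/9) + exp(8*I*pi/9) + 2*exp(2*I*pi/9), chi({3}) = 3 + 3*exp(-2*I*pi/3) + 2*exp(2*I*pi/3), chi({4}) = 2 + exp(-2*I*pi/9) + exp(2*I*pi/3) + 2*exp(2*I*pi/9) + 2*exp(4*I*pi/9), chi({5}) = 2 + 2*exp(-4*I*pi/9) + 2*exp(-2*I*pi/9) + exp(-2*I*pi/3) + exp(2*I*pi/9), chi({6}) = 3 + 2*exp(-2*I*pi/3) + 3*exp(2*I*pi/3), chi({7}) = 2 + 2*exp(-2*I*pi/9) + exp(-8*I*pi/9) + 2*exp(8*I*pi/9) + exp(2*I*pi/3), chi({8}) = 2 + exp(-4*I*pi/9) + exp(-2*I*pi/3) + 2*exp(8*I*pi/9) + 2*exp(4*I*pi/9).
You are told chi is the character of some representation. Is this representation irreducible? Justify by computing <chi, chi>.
Not irreducible (reducible): <chi, chi> = 14 > 1.

Why: <chi, chi> = (1/|G|) sum_C |C| * |chi(C)|^2 = (1/9)[1*|8|^2 + 1*|2 + 2*exp(-4*I*pi/9) + 2*exp(-8*I*pi/9) + exp(2*I*pi/3) + exp(4*I*pi/9)|^2 + 1*|2 + exp(-2*I*pi/3) + 2*exp(-8*I*pi/9) + exp(8*I*pi/9) + 2*exp(2*I*pi/9)|^2 + 1*|3 + 3*exp(-2*I*pi/3) + 2*exp(2*I*pi/3)|^2 + 1*|2 + exp(-2*I*pi/9) + exp(2*I*pi/3) + 2*exp(2*I*pi/9) + 2*exp(4*I*pi/9)|^2 + 1*|2 + 2*exp(-4*I*pi/9) + 2*exp(-2*I*pi/9) + exp(-2*I*pi/3) + exp(2*I*pi/9)|^2 + 1*|3 + 2*exp(-2*I*pi/3) + 3*exp(2*I*pi/3)|^2 + 1*|2 + 2*exp(-2*I*pi/9) + exp(-8*I*pi/9) + 2*exp(8*I*pi/9) + exp(2*I*pi/3)|^2 + 1*|2 + exp(-4*I*pi/9) + exp(-2*I*pi/3) + 2*exp(8*I*pi/9) + 2*exp(4*I*pi/9)|^2]
  = (1/9)[(64) + (14 + 12*exp(-4*I*pi/9) + 4*exp(-2*I*pi/3) + 8*exp(-8*I*pi/9) + exp(-2*I*pi/9) + exp(2*I*pi/9) + 8*exp(8*I*pi/9) + 4*exp(2*I*pi/3) + 12*exp(4*I*pi/9)) + (14 + 8*exp(-2*I*pi/9) + 12*exp(-8*I*pi/9) + 4*exp(-2*I*pi/3) + exp(-4*I*pi/9) + exp(4*I*pi/9) + 4*exp(2*I*pi/3) + 12*exp(8*I*pi/9) + 8*exp(2*I*pi/9)) + (1) + (14 + 8*exp(-4*I*pi/9) + 12*exp(-2*I*pi/9) + 4*exp(-2*I*pi/3) + exp(-8*I*pi/9) + exp(8*I*pi/9) + 4*exp(2*I*pi/3) + 12*exp(2*I*pi/9) + 8*exp(4*I*pi/9)) + (14 + 8*exp(-4*I*pi/9) + 12*exp(-2*I*pi/9) + 4*exp(-2*I*pi/3) + exp(-8*I*pi/9) + exp(8*I*pi/9) + 4*exp(2*I*pi/3) + 12*exp(2*I*pi/9) + 8*exp(4*I*pi/9)) + (1) + (14 + 8*exp(-2*I*pi/9) + 12*exp(-8*I*pi/9) + 4*exp(-2*I*pi/3) + exp(-4*I*pi/9) + exp(4*I*pi/9) + 4*exp(2*I*pi/3) + 12*exp(8*I*pi/9) + 8*exp(2*I*pi/9)) + (14 + 12*exp(-4*I*pi/9) + 4*exp(-2*I*pi/3) + 8*exp(-8*I*pi/9) + exp(-2*I*pi/9) + exp(2*I*pi/9) + 8*exp(8*I*pi/9) + 4*exp(2*I*pi/3) + 12*exp(4*I*pi/9))] = 126/9 = 14.
(Exp terms are combined using exp(i*s)*conj(exp(i*t)) = exp(i*(s-t)), and sums of them are collapsed using the identity that for every m > 1 the m distinct m-th roots of unity sum to 0, e.g. 1 + exp(2*I*pi/3) + exp(-2*I*pi/3) = 0.)
A character is irreducible iff <chi, chi> = 1, so this representation is reducible.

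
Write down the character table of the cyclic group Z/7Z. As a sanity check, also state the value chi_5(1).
Character table of Z/7Z (irreps indexed chi_0,...,chi_6 with chi_k(m) = zeta_7^(k*m), zeta_7 = exp(2*pi*i/7)):
  irrep \ class  {0} (size 1)  {1} (size 1)    {2} (size 1)    {3} (size 1)    {4} (size 1)    {5} (size 1)    {6} (size 1)  
  chi_0          1             1               1               1               1               1               1             
  chi_1          1             exp(2*I*pi/7)   exp(4*I*pi/7)   exp(6*I*pi/7)   exp(-6*I*pi/7)  exp(-4*I*pi/7)  exp(-2*I*pi/7)
  chi_2          1             exp(4*I*pi/7)   exp(-6*I*pi/7)  exp(-2*I*pi/7)  exp(2*I*pi/7)   exp(6*I*pi/7)   exp(-4*I*pi/7)
  chi_3          1             exp(6*I*pi/7)   exp(-2*I*pi/7)  exp(4*I*pi/7)   exp(-4*I*pi/7)  exp(2*I*pi/7)   exp(-6*I*pi/7)
  chi_4          1             exp(-6*I*pi/7)  exp(2*I*pi/7)   exp(-4*I*pi/7)  exp(4*I*pi/7)   exp(-2*I*pi/7)  exp(6*I*pi/7) 
  chi_5          1             exp(-4*I*pi/7)  exp(6*I*pi/7)   exp(2*I*pi/7)   exp(-2*I*pi/7)  exp(-6*I*pi/7)  exp(4*I*pi/7) 
  chi_6          1             exp(-2*I*pi/7)  exp(-4*I*pi/7)  exp(-6*I*pi/7)  exp(6*I*pi/7)   exp(4*I*pi/7)   exp(2*I*pi/7) 

Spot check: chi_5(1) = zeta_7^(5*1) = zeta_7^5 = exp(-4*I*pi/7).

Argument: Z/7Z is abelian, so all 7 irreducible complex representations are 1-dimensional. They are given by chi_k(m) = zeta_7^(k*m) for k = 0,...,6. Row orthogonality: sum_m chi_k(m) conj(chi_l(m)) = 7 * [k = l].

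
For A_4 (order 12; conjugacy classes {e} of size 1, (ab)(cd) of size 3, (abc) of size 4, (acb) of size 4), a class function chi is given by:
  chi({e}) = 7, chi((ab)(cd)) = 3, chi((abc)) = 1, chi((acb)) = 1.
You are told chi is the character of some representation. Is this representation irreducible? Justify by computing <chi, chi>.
Not irreducible (reducible): <chi, chi> = 7 > 1.

Proof sketch: <chi, chi> = (1/|G|) sum_C |C| * |chi(C)|^2 = (1/12)[1*|7|^2 + 3*|3|^2 + 4*|1|^2 + 4*|1|^2]
  = (1/12)[(49) + (27) + (4) + (4)] = 84/12 = 7.
(Exp terms are combined using exp(i*s)*conj(exp(i*t)) = exp(i*(s-t)), and sums of them are collapsed using the identity that for every m > 1 the m distinct m-th roots of unity sum to 0, e.g. 1 + exp(2*I*pi/3) + exp(-2*I*pi/3) = 0.)
A character is irreducible iff <chi, chi> = 1, so this representation is reducible.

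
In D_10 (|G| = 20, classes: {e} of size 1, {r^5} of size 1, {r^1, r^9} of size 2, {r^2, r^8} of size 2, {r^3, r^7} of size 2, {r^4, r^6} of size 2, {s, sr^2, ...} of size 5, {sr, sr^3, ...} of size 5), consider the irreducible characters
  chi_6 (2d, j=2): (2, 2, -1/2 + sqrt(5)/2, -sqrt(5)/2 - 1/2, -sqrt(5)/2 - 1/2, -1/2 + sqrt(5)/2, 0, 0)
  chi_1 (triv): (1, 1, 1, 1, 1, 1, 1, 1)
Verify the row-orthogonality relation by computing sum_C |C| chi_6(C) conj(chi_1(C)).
Sum = 0; so <chi_6, chi_1> = 0 (distinct irreducibles are orthogonal).

Solution. Compute term by term over conjugacy classes (|C| * chi_6(C) * conj(chi_1(C))):
  1*(2)*conj(1) + 1*(2)*conj(1) + 2*(-1/2 + sqrt(5)/2)*conj(1) + 2*(-sqrt(5)/2 - 1/2)*conj(1) + 2*(-sqrt(5)/2 - 1/2)*conj(1) + 2*(-1/2 + sqrt(5)/2)*conj(1) + 5*(0)*conj(1) + 5*(0)*conj(1)
  = (2) + (2) + (-1 + sqrt(5)) + (-sqrt(5) - 1) + (-sqrt(5) - 1) + (-1 + sqrt(5)) + (0) + (0)
  = 0.
Dividing by |G| = 20 gives 0/20 = 0, matching the row-orthogonality relation <chi_6, chi_1> = [chi_6 = chi_1].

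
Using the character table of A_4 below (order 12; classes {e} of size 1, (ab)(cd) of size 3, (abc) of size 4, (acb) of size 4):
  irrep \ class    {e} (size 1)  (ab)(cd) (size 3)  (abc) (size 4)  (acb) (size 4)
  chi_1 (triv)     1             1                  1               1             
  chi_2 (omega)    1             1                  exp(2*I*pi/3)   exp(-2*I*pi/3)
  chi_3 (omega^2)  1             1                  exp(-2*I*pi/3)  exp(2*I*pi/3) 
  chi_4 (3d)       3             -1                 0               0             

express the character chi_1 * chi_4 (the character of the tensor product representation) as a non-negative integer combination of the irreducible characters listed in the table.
chi_1 tensor chi_4 = chi_4 (all other irreducibles have multiplicity 0).

The character of a tensor product is the pointwise product (chi_1 * chi_4)(C) = chi_1(C) * chi_4(C):
  {e}: (1)*(3), (ab)(cd): (1)*(-1), (abc): (1)*(0), (acb): (1)*(0)
so (chi_1 * chi_4) takes values
  {e} -> 3, (ab)(cd) -> -1, (abc) -> 0, (acb) -> 0.
Now take the inner product of this character with each irreducible chi from the table, <chi_1*chi_4, chi> = (1/12) sum_C |C| (chi_1*chi_4)(C) conj(chi(C)):
  <chi_1*chi_4, chi_1> = (1/12)[1*(3)*conj(1) + 3*(-1)*conj(1) + 4*(0)*conj(1) + 4*(0)*conj(1)]
      = (1/12)[(3) + (-3) + (0) + (0)] = 0/12 = 0
  <chi_1*chi_4, chi_2> = (1/12)[1*(3)*conj(1) + 3*(-1)*conj(1) + 4*(0)*conj(exp(2*I*pi/3)) + 4*(0)*conj(exp(-2*I*pi/3))]
      = (1/12)[(3) + (-3) + (0) + (0)] = 0/12 = 0
  <chi_1*chi_4, chi_3> = (1/12)[1*(3)*conj(1) + 3*(-1)*conj(1) + 4*(0)*conj(exp(-2*I*pi/3)) + 4*(0)*conj(exp(2*I*pi/3))]
      = (1/12)[(3) + (-3) + (0) + (0)] = 0/12 = 0
  <chi_1*chi_4, chi_4> = (1/12)[1*(3)*conj(3) + 3*(-1)*conj(-1) + 4*(0)*conj(0) + 4*(0)*conj(0)]
      = (1/12)[(9) + (3) + (0) + (0)] = 12/12 = 1
(Exp terms are combined using exp(i*s)*conj(exp(i*t)) = exp(i*(s-t)), and sums of them are collapsed using the identity that for every m > 1 the m distinct m-th roots of unity sum to 0, e.g. 1 + exp(2*I*pi/3) + exp(-2*I*pi/3) = 0.)
Hence the multiplicities are chi_4: 1. Dimension check: dim(chi_1)*dim(chi_4) = 1*3 = 3 and sum (mult * dim) = 1*3 = 3.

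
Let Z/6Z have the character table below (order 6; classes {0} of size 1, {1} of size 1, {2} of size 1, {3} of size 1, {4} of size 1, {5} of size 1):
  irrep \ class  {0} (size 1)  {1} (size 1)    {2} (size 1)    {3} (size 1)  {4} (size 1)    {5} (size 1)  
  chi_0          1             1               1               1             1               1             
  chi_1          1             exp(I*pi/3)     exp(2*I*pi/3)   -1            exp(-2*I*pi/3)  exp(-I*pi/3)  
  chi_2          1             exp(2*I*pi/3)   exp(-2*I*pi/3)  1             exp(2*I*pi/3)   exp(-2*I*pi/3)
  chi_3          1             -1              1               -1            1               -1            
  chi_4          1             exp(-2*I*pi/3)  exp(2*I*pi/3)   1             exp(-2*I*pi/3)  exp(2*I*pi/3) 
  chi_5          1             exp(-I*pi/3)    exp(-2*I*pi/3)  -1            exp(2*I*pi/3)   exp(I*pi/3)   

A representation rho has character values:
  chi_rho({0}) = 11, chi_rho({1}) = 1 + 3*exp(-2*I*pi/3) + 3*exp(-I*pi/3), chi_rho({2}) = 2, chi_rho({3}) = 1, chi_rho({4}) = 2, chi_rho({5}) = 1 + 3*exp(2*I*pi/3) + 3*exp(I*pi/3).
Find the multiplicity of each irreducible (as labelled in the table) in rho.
Multiplicities: chi_0: 3, chi_1: 0, chi_2: 0, chi_3: 2, chi_4: 3, chi_5: 3.

Explanation: Use <chi_rho, chi> = (1/|G|) sum_C |C| * chi_rho(C) * conj(chi(C)) with |G| = 6 for each irreducible chi in the table:
  <chi_rho, chi_0> = (1/6)[1*(11)*conj(1) + 1*(1 + 3*exp(-2*I*pi/3) + 3*exp(-I*pi/3))*conj(1) + 1*(2)*conj(1) + 1*(1)*conj(1) + 1*(2)*conj(1) + 1*(1 + 3*exp(2*I*pi/3) + 3*exp(I*pi/3))*conj(1)]
      = (1/6)[(11) + (1 + 3*exp(-2*I*pi/3) + 3*exp(-I*pi/3)) + (2) + (1) + (2) + (1 + 3*exp(2*I*pi/3) + 3*exp(I*pi/3))] = 18/6 = 3
  <chi_rho, chi_1> = (1/6)[1*(11)*conj(1) + 1*(1 + 3*exp(-2*I*pi/3) + 3*exp(-I*pi/3))*conj(exp(I*pi/3)) + 1*(2)*conj(exp(2*I*pi/3)) + 1*(1)*conj(-1) + 1*(2)*conj(exp(-2*I*pi/3)) + 1*(1 + 3*exp(2*I*pi/3) + 3*exp(I*pi/3))*conj(exp(-I*pi/3))]
      = (1/6)[(11) + (-3 + 3*exp(-2*I*pi/3) + exp(-I*pi/3)) + (3 + 5*exp(-2*I*pi/3) + 3*exp(2*I*pi/3)) + (-1) + (3 + 3*exp(-2*I*pi/3) + 5*exp(2*I*pi/3)) + (-3 + exp(I*pi/3) + 3*exp(2*I*pi/3))] = 0/6 = 0
  <chi_rho, chi_2> = (1/6)[1*(11)*conj(1) + 1*(1 + 3*exp(-2*I*pi/3) + 3*exp(-I*pi/3))*conj(exp(2*I*pi/3)) + 1*(2)*conj(exp(-2*I*pi/3)) + 1*(1)*conj(1) + 1*(2)*conj(exp(2*I*pi/3)) + 1*(1 + 3*exp(2*I*pi/3) + 3*exp(I*pi/3))*conj(exp(-2*I*pi/3))]
      = (1/6)[(11) + (-3 + exp(-2*I*pi/3) + 3*exp(2*I*pi/3)) + (3 + 3*exp(-2*I*pi/3) + 5*exp(2*I*pi/3)) + (1) + (3 + 5*exp(-2*I*pi/3) + 3*exp(2*I*pi/3)) + (-3 + 3*exp(-2*I*pi/3) + exp(2*I*pi/3))] = 0/6 = 0
  <chi_rho, chi_3> = (1/6)[1*(11)*conj(1) + 1*(1 + 3*exp(-2*I*pi/3) + 3*exp(-I*pi/3))*conj(-1) + 1*(2)*conj(1) + 1*(1)*conj(-1) + 1*(2)*conj(1) + 1*(1 + 3*exp(2*I*pi/3) + 3*exp(I*pi/3))*conj(-1)]
      = (1/6)[(11) + (-1 - 3*exp(-I*pi/3) - 3*exp(-2*I*pi/3)) + (2) + (-1) + (2) + (-1 - 3*exp(I*pi/3) - 3*exp(2*I*pi/3))] = 12/6 = 2
  <chi_rho, chi_4> = (1/6)[1*(11)*conj(1) + 1*(1 + 3*exp(-2*I*pi/3) + 3*exp(-I*pi/3))*conj(exp(-2*I*pi/3)) + 1*(2)*conj(exp(2*I*pi/3)) + 1*(1)*conj(1) + 1*(2)*conj(exp(-2*I*pi/3)) + 1*(1 + 3*exp(2*I*pi/3) + 3*exp(I*pi/3))*conj(exp(2*I*pi/3))]
      = (1/6)[(11) + (3 + exp(2*I*pi/3) + 3*exp(I*pi/3)) + (3 + 5*exp(-2*I*pi/3) + 3*exp(2*I*pi/3)) + (1) + (3 + 3*exp(-2*I*pi/3) + 5*exp(2*I*pi/3)) + (3 + 3*exp(-I*pi/3) + exp(-2*I*pi/3))] = 18/6 = 3
  <chi_rho, chi_5> = (1/6)[1*(11)*conj(1) + 1*(1 + 3*exp(-2*I*pi/3) + 3*exp(-I*pi/3))*conj(exp(-I*pi/3)) + 1*(2)*conj(exp(-2*I*pi/3)) + 1*(1)*conj(-1) + 1*(2)*conj(exp(2*I*pi/3)) + 1*(1 + 3*exp(2*I*pi/3) + 3*exp(I*pi/3))*conj(exp(I*pi/3))]
      = (1/6)[(11) + (3 + 3*exp(-I*pi/3) + exp(I*pi/3)) + (3 + 3*exp(-2*I*pi/3) + 5*exp(2*I*pi/3)) + (-1) + (3 + 5*exp(-2*I*pi/3) + 3*exp(2*I*pi/3)) + (3 + exp(-I*pi/3) + 3*exp(I*pi/3))] = 18/6 = 3
(Exp terms are combined using exp(i*s)*conj(exp(i*t)) = exp(i*(s-t)), and sums of them are collapsed using the identity that for every m > 1 the m distinct m-th roots of unity sum to 0, e.g. 1 + exp(2*I*pi/3) + exp(-2*I*pi/3) = 0.)
Dimension check: dim(rho) = sum (mult * dim) = 3*1 + 0*1 + 0*1 + 2*1 + 3*1 + 3*1 = 11 = chi_rho(e) = 11.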